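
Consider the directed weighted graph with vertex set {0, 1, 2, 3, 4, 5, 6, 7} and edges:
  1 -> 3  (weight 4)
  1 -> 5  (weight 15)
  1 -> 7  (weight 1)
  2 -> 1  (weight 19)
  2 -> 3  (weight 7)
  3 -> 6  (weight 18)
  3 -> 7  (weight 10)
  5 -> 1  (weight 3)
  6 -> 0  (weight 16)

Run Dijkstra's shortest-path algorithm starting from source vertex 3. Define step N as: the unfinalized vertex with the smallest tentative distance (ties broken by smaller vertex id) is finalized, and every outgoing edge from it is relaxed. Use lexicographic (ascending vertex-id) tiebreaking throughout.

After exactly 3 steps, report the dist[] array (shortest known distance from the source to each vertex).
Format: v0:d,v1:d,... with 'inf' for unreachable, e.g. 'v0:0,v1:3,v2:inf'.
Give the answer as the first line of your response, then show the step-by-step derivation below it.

v0:34,v1:inf,v2:inf,v3:0,v4:inf,v5:inf,v6:18,v7:10

step 1: dist = v0:inf,v1:inf,v2:inf,v3:0,v4:inf,v5:inf,v6:18,v7:10
step 2: dist = v0:inf,v1:inf,v2:inf,v3:0,v4:inf,v5:inf,v6:18,v7:10
step 3: dist = v0:34,v1:inf,v2:inf,v3:0,v4:inf,v5:inf,v6:18,v7:10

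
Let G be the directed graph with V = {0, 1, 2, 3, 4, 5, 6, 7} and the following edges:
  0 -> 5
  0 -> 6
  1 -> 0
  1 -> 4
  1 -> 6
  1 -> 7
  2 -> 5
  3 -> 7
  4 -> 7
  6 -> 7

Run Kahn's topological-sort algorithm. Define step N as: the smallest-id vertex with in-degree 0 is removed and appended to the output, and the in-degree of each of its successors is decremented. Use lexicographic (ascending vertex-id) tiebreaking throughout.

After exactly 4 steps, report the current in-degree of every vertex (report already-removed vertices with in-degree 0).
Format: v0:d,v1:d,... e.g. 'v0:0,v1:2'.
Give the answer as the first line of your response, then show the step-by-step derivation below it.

v0:0,v1:0,v2:0,v3:0,v4:0,v5:0,v6:0,v7:2

step 1: output 1; order=[1]; indeg=(0,0,0,0,0,2,1,3)
step 2: output 0; order=[1,0]; indeg=(0,0,0,0,0,1,0,3)
step 3: output 2; order=[1,0,2]; indeg=(0,0,0,0,0,0,0,3)
step 4: output 3; order=[1,0,2,3]; indeg=(0,0,0,0,0,0,0,2)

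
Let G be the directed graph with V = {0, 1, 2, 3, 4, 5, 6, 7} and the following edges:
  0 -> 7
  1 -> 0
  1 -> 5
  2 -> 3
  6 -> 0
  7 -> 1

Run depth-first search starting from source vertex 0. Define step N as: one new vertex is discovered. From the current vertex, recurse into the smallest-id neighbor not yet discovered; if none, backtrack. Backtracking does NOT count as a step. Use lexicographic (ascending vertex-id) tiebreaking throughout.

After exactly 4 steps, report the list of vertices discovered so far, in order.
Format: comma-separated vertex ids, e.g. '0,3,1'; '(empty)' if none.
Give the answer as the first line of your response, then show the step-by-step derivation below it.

0,7,1,5

step 1: discover 0; path=0; order=0
step 2: discover 7; path=0>7; order=0,7
step 3: discover 1; path=0>7>1; order=0,7,1
step 4: discover 5; path=0>7>1>5; order=0,7,1,5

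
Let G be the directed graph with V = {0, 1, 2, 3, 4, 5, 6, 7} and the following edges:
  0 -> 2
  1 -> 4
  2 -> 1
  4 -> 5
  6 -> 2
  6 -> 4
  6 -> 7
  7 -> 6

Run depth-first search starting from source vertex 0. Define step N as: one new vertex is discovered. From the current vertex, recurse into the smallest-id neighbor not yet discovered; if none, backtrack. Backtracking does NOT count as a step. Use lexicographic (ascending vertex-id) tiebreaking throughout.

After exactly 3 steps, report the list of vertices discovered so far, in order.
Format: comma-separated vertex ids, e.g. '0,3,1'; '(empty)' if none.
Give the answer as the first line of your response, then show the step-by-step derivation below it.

0,2,1

step 1: discover 0; path=0; order=0
step 2: discover 2; path=0>2; order=0,2
step 3: discover 1; path=0>2>1; order=0,2,1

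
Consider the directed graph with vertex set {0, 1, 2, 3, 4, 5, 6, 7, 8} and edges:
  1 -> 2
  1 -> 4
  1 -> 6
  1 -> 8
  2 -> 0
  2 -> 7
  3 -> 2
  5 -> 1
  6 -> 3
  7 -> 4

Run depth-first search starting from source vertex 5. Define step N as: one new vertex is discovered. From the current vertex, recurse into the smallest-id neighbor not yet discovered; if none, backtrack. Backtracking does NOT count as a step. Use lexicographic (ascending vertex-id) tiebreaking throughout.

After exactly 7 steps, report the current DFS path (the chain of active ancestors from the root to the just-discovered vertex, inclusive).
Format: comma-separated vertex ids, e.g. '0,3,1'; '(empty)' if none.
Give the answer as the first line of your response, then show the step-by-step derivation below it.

5,1,6

step 1: discover 5; path=5; order=5
step 2: discover 1; path=5>1; order=5,1
step 3: discover 2; path=5>1>2; order=5,1,2
step 4: discover 0; path=5>1>2>0; order=5,1,2,0
step 5: discover 7; path=5>1>2>7; order=5,1,2,0,7
step 6: discover 4; path=5>1>2>7>4; order=5,1,2,0,7,4
step 7: discover 6; path=5>1>6; order=5,1,2,0,7,4,6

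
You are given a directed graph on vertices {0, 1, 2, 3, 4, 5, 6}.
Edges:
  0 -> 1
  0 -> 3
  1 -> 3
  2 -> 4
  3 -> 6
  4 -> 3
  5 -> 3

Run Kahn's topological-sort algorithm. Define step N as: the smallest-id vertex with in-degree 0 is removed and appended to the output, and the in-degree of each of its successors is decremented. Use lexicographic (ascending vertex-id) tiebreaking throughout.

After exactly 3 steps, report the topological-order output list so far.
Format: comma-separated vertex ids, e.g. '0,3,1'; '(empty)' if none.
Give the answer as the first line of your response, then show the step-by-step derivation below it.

0,1,2

step 1: output 0; order=[0]; indeg=(0,0,0,3,1,0,1)
step 2: output 1; order=[0,1]; indeg=(0,0,0,2,1,0,1)
step 3: output 2; order=[0,1,2]; indeg=(0,0,0,2,0,0,1)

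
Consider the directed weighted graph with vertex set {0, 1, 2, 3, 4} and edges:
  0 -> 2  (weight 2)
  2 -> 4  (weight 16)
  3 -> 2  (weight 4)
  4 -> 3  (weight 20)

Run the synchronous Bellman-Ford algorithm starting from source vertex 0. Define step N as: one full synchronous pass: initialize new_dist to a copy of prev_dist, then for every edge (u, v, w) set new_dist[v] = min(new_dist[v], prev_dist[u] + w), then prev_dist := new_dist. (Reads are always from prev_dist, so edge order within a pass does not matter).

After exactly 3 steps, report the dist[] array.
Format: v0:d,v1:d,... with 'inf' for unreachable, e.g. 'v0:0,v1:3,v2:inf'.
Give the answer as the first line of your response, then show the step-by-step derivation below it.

v0:0,v1:inf,v2:2,v3:38,v4:18

step 1: dist = v0:0,v1:inf,v2:2,v3:inf,v4:inf
step 2: dist = v0:0,v1:inf,v2:2,v3:inf,v4:18
step 3: dist = v0:0,v1:inf,v2:2,v3:38,v4:18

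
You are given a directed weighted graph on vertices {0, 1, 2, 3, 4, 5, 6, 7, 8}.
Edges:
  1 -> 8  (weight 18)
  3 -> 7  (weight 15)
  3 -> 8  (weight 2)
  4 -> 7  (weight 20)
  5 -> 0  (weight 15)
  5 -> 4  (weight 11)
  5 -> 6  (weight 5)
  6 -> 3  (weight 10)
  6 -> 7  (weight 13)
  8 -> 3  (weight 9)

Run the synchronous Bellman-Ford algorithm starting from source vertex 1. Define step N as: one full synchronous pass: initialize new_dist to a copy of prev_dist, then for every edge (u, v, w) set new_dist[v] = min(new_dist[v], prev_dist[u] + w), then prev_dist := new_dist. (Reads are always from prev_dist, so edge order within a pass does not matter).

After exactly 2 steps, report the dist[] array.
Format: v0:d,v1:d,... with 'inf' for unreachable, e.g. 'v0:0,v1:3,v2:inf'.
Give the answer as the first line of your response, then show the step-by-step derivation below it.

v0:inf,v1:0,v2:inf,v3:27,v4:inf,v5:inf,v6:inf,v7:inf,v8:18

step 1: dist = v0:inf,v1:0,v2:inf,v3:inf,v4:inf,v5:inf,v6:inf,v7:inf,v8:18
step 2: dist = v0:inf,v1:0,v2:inf,v3:27,v4:inf,v5:inf,v6:inf,v7:inf,v8:18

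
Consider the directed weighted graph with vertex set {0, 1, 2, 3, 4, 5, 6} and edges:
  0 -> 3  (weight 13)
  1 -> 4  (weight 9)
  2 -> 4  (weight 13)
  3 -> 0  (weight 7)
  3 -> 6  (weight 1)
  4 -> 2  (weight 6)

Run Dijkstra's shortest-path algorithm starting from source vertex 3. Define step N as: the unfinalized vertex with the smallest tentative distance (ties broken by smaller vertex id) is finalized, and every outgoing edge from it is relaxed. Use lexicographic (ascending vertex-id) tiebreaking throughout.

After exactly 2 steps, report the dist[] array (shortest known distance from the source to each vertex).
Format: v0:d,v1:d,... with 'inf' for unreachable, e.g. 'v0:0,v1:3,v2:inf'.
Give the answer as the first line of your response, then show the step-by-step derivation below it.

v0:7,v1:inf,v2:inf,v3:0,v4:inf,v5:inf,v6:1

step 1: dist = v0:7,v1:inf,v2:inf,v3:0,v4:inf,v5:inf,v6:1
step 2: dist = v0:7,v1:inf,v2:inf,v3:0,v4:inf,v5:inf,v6:1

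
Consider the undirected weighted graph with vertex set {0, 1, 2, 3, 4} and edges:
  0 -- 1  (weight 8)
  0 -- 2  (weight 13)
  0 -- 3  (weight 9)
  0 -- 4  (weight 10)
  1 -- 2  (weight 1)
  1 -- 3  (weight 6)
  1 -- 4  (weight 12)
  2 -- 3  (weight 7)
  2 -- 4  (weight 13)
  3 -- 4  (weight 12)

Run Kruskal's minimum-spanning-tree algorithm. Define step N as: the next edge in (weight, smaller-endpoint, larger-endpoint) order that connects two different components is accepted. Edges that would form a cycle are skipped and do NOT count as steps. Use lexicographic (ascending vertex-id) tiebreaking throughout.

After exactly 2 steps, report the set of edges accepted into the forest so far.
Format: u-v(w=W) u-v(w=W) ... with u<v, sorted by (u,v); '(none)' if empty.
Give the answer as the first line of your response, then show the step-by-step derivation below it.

1-2(w=1) 1-3(w=6)

step 1: add edge 1-2 (w=1); MST = {1-2(w=1)}
step 2: add edge 1-3 (w=6); MST = {1-2(w=1) 1-3(w=6)}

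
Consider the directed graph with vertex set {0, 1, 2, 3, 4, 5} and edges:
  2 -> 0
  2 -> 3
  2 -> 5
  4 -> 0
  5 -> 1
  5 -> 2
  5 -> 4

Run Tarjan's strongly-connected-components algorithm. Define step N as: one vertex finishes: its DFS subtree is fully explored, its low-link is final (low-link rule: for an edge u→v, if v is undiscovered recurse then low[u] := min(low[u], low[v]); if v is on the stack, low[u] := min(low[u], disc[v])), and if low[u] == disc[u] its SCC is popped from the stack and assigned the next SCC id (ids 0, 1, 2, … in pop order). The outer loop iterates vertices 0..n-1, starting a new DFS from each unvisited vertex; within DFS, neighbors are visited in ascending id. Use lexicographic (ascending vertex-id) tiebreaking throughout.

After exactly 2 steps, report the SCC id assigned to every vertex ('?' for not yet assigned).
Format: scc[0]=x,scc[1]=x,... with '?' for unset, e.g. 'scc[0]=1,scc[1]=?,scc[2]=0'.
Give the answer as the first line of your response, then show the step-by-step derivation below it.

scc[0]=0,scc[1]=1,scc[2]=?,scc[3]=?,scc[4]=?,scc[5]=?

step 1: low=(low[0]=0,low[1]=?,low[2]=?,low[3]=?,low[4]=?,low[5]=?); scc=(scc[0]=0,scc[1]=?,scc[2]=?,scc[3]=?,scc[4]=?,scc[5]=?)
step 2: low=(low[0]=0,low[1]=1,low[2]=?,low[3]=?,low[4]=?,low[5]=?); scc=(scc[0]=0,scc[1]=1,scc[2]=?,scc[3]=?,scc[4]=?,scc[5]=?)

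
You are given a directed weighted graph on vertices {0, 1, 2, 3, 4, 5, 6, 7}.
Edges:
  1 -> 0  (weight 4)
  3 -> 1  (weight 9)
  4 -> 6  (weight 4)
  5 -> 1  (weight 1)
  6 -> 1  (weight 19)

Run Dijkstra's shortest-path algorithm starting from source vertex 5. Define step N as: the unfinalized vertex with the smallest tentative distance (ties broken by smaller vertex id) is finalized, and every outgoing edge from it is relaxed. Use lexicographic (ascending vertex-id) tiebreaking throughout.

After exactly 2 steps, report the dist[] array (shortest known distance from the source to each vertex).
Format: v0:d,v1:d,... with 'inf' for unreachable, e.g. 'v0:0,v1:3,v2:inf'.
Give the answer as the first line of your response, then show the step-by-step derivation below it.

v0:5,v1:1,v2:inf,v3:inf,v4:inf,v5:0,v6:inf,v7:inf

step 1: dist = v0:inf,v1:1,v2:inf,v3:inf,v4:inf,v5:0,v6:inf,v7:inf
step 2: dist = v0:5,v1:1,v2:inf,v3:inf,v4:inf,v5:0,v6:inf,v7:inf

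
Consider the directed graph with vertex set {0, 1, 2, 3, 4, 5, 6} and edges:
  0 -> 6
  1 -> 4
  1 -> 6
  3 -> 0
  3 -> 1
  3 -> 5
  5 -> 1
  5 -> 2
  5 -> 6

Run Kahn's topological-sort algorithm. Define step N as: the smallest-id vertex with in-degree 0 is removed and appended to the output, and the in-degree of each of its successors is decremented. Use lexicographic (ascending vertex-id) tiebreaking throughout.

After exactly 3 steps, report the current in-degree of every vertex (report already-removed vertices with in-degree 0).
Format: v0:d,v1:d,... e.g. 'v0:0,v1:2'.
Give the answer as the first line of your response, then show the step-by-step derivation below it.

v0:0,v1:0,v2:0,v3:0,v4:1,v5:0,v6:1

step 1: output 3; order=[3]; indeg=(0,1,1,0,1,0,3)
step 2: output 0; order=[3,0]; indeg=(0,1,1,0,1,0,2)
step 3: output 5; order=[3,0,5]; indeg=(0,0,0,0,1,0,1)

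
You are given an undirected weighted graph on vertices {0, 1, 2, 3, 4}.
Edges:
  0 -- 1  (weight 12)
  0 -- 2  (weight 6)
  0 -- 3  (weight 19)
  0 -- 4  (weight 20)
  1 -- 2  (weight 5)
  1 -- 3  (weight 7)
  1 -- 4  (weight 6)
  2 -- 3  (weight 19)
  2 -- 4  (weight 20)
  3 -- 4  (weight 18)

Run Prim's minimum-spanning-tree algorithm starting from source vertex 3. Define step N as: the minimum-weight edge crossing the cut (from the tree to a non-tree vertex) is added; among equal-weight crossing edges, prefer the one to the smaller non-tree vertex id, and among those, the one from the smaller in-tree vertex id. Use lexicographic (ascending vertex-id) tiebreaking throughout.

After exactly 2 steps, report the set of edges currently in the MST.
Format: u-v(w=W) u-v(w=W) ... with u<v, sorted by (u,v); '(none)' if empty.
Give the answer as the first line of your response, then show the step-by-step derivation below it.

1-2(w=5) 1-3(w=7)

step 1: add edge 1-3 (w=7); MST = {1-3(w=7)}
step 2: add edge 1-2 (w=5); MST = {1-2(w=5) 1-3(w=7)}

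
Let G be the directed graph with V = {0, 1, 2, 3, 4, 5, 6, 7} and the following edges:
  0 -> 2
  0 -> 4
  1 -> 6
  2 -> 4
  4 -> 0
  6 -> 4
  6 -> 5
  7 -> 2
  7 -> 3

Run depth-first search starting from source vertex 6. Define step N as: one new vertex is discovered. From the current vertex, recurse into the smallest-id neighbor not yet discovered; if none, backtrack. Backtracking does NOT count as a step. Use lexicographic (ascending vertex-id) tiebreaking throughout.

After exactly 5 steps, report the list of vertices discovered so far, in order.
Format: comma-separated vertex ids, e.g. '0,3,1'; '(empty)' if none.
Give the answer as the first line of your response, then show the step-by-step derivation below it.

6,4,0,2,5

step 1: discover 6; path=6; order=6
step 2: discover 4; path=6>4; order=6,4
step 3: discover 0; path=6>4>0; order=6,4,0
step 4: discover 2; path=6>4>0>2; order=6,4,0,2
step 5: discover 5; path=6>5; order=6,4,0,2,5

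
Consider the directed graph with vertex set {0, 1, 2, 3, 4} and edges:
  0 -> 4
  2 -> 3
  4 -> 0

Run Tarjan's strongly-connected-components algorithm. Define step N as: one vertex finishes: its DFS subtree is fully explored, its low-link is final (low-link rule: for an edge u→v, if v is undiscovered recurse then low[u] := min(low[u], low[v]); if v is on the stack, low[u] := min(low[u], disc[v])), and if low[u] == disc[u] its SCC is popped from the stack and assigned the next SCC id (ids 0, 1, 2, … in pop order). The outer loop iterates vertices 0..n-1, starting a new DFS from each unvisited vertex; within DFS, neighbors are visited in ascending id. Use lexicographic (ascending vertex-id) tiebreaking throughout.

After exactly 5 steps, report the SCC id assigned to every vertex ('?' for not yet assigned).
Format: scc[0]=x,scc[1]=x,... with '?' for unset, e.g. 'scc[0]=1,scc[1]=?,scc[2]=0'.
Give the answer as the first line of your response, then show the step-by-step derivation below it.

scc[0]=0,scc[1]=1,scc[2]=3,scc[3]=2,scc[4]=0

step 1: low=(low[0]=0,low[1]=?,low[2]=?,low[3]=?,low[4]=0); scc=(scc[0]=?,scc[1]=?,scc[2]=?,scc[3]=?,scc[4]=?)
step 2: low=(low[0]=0,low[1]=?,low[2]=?,low[3]=?,low[4]=0); scc=(scc[0]=0,scc[1]=?,scc[2]=?,scc[3]=?,scc[4]=0)
step 3: low=(low[0]=0,low[1]=2,low[2]=?,low[3]=?,low[4]=0); scc=(scc[0]=0,scc[1]=1,scc[2]=?,scc[3]=?,scc[4]=0)
step 4: low=(low[0]=0,low[1]=2,low[2]=3,low[3]=4,low[4]=0); scc=(scc[0]=0,scc[1]=1,scc[2]=?,scc[3]=2,scc[4]=0)
step 5: low=(low[0]=0,low[1]=2,low[2]=3,low[3]=4,low[4]=0); scc=(scc[0]=0,scc[1]=1,scc[2]=3,scc[3]=2,scc[4]=0)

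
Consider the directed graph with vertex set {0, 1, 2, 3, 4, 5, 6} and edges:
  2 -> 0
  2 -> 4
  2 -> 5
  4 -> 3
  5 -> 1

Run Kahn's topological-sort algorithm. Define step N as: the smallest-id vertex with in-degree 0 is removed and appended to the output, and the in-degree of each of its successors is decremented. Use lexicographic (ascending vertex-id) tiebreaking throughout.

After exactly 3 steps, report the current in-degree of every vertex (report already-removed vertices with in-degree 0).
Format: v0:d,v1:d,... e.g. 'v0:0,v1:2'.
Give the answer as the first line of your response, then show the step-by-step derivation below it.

v0:0,v1:1,v2:0,v3:0,v4:0,v5:0,v6:0

step 1: output 2; order=[2]; indeg=(0,1,0,1,0,0,0)
step 2: output 0; order=[2,0]; indeg=(0,1,0,1,0,0,0)
step 3: output 4; order=[2,0,4]; indeg=(0,1,0,0,0,0,0)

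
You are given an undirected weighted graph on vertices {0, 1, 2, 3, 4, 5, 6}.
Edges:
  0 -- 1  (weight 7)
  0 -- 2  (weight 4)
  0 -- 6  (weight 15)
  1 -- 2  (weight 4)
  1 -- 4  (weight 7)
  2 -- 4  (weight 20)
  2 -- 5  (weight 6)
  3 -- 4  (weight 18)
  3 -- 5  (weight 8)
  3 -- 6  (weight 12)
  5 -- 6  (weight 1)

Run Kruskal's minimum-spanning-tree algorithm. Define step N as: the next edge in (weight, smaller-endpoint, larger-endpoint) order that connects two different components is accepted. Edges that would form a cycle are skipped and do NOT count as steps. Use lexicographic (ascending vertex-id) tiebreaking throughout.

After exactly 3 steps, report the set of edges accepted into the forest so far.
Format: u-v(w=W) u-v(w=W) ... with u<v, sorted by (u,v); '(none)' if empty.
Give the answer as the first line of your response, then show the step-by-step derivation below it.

0-2(w=4) 1-2(w=4) 5-6(w=1)

step 1: add edge 5-6 (w=1); MST = {5-6(w=1)}
step 2: add edge 0-2 (w=4); MST = {0-2(w=4) 5-6(w=1)}
step 3: add edge 1-2 (w=4); MST = {0-2(w=4) 1-2(w=4) 5-6(w=1)}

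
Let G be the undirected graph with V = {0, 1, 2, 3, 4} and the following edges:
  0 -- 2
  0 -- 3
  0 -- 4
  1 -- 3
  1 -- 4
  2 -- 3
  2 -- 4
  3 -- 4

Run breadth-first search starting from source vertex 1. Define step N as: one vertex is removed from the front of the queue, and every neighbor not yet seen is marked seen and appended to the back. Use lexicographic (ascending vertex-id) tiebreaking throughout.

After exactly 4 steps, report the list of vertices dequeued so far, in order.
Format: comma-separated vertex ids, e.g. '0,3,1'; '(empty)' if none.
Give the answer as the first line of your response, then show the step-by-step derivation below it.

1,3,4,0

step 1: dequeue 1; queue=[3,4]; order=1
step 2: dequeue 3; queue=[4,0,2]; order=1,3
step 3: dequeue 4; queue=[0,2]; order=1,3,4
step 4: dequeue 0; queue=[2]; order=1,3,4,0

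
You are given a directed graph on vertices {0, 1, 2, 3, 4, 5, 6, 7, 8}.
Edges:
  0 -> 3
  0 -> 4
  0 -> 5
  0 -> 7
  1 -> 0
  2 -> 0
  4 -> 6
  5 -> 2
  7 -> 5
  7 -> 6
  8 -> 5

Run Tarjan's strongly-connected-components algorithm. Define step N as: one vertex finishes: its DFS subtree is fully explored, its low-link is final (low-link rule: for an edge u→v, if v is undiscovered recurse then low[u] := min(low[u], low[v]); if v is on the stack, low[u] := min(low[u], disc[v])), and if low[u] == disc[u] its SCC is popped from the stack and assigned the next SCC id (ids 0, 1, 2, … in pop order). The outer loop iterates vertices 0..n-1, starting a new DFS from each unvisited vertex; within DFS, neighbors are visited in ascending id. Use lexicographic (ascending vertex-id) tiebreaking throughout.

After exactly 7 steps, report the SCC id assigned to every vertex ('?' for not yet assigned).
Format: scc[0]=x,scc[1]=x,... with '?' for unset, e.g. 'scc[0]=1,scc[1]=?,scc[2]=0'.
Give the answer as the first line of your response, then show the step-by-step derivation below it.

scc[0]=3,scc[1]=?,scc[2]=3,scc[3]=0,scc[4]=2,scc[5]=3,scc[6]=1,scc[7]=3,scc[8]=?

step 1: low=(low[0]=0,low[1]=?,low[2]=?,low[3]=1,low[4]=?,low[5]=?,low[6]=?,low[7]=?,low[8]=?); scc=(scc[0]=?,scc[1]=?,scc[2]=?,scc[3]=0,scc[4]=?,scc[5]=?,scc[6]=?,scc[7]=?,scc[8]=?)
step 2: low=(low[0]=0,low[1]=?,low[2]=?,low[3]=1,low[4]=2,low[5]=?,low[6]=3,low[7]=?,low[8]=?); scc=(scc[0]=?,scc[1]=?,scc[2]=?,scc[3]=0,scc[4]=?,scc[5]=?,scc[6]=1,scc[7]=?,scc[8]=?)
step 3: low=(low[0]=0,low[1]=?,low[2]=?,low[3]=1,low[4]=2,low[5]=?,low[6]=3,low[7]=?,low[8]=?); scc=(scc[0]=?,scc[1]=?,scc[2]=?,scc[3]=0,scc[4]=2,scc[5]=?,scc[6]=1,scc[7]=?,scc[8]=?)
step 4: low=(low[0]=0,low[1]=?,low[2]=0,low[3]=1,low[4]=2,low[5]=4,low[6]=3,low[7]=?,low[8]=?); scc=(scc[0]=?,scc[1]=?,scc[2]=?,scc[3]=0,scc[4]=2,scc[5]=?,scc[6]=1,scc[7]=?,scc[8]=?)
step 5: low=(low[0]=0,low[1]=?,low[2]=0,low[3]=1,low[4]=2,low[5]=0,low[6]=3,low[7]=?,low[8]=?); scc=(scc[0]=?,scc[1]=?,scc[2]=?,scc[3]=0,scc[4]=2,scc[5]=?,scc[6]=1,scc[7]=?,scc[8]=?)
step 6: low=(low[0]=0,low[1]=?,low[2]=0,low[3]=1,low[4]=2,low[5]=0,low[6]=3,low[7]=4,low[8]=?); scc=(scc[0]=?,scc[1]=?,scc[2]=?,scc[3]=0,scc[4]=2,scc[5]=?,scc[6]=1,scc[7]=?,scc[8]=?)
step 7: low=(low[0]=0,low[1]=?,low[2]=0,low[3]=1,low[4]=2,low[5]=0,low[6]=3,low[7]=4,low[8]=?); scc=(scc[0]=3,scc[1]=?,scc[2]=3,scc[3]=0,scc[4]=2,scc[5]=3,scc[6]=1,scc[7]=3,scc[8]=?)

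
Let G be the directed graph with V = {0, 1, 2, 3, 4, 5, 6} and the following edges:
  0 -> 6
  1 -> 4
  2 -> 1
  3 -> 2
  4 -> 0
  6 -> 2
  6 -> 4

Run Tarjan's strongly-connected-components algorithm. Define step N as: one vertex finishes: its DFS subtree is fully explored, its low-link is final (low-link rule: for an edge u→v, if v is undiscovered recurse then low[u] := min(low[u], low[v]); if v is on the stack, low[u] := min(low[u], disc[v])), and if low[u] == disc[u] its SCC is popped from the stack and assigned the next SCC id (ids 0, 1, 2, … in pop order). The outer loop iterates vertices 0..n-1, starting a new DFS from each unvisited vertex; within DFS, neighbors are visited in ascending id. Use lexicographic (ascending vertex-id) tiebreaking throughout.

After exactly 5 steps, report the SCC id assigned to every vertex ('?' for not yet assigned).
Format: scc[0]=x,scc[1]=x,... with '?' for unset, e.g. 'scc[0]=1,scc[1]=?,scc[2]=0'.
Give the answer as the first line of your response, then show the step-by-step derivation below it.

scc[0]=0,scc[1]=0,scc[2]=0,scc[3]=?,scc[4]=0,scc[5]=?,scc[6]=0

step 1: low=(low[0]=0,low[1]=3,low[2]=2,low[3]=?,low[4]=0,low[5]=?,low[6]=1); scc=(scc[0]=?,scc[1]=?,scc[2]=?,scc[3]=?,scc[4]=?,scc[5]=?,scc[6]=?)
step 2: low=(low[0]=0,low[1]=0,low[2]=2,low[3]=?,low[4]=0,low[5]=?,low[6]=1); scc=(scc[0]=?,scc[1]=?,scc[2]=?,scc[3]=?,scc[4]=?,scc[5]=?,scc[6]=?)
step 3: low=(low[0]=0,low[1]=0,low[2]=0,low[3]=?,low[4]=0,low[5]=?,low[6]=1); scc=(scc[0]=?,scc[1]=?,scc[2]=?,scc[3]=?,scc[4]=?,scc[5]=?,scc[6]=?)
step 4: low=(low[0]=0,low[1]=0,low[2]=0,low[3]=?,low[4]=0,low[5]=?,low[6]=0); scc=(scc[0]=?,scc[1]=?,scc[2]=?,scc[3]=?,scc[4]=?,scc[5]=?,scc[6]=?)
step 5: low=(low[0]=0,low[1]=0,low[2]=0,low[3]=?,low[4]=0,low[5]=?,low[6]=0); scc=(scc[0]=0,scc[1]=0,scc[2]=0,scc[3]=?,scc[4]=0,scc[5]=?,scc[6]=0)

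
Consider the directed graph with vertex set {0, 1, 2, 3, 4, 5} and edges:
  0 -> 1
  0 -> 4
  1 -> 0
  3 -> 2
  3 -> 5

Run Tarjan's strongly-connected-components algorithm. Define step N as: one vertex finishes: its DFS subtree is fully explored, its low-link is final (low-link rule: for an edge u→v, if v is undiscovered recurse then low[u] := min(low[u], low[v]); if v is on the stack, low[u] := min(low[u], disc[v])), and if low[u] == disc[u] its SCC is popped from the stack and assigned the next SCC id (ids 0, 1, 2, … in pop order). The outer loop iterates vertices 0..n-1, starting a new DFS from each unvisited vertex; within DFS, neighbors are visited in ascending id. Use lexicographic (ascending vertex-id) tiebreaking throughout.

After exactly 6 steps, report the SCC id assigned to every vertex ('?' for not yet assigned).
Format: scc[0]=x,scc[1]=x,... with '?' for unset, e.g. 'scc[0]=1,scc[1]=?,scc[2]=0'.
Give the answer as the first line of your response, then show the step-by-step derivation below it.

scc[0]=1,scc[1]=1,scc[2]=2,scc[3]=4,scc[4]=0,scc[5]=3

step 1: low=(low[0]=0,low[1]=0,low[2]=?,low[3]=?,low[4]=?,low[5]=?); scc=(scc[0]=?,scc[1]=?,scc[2]=?,scc[3]=?,scc[4]=?,scc[5]=?)
step 2: low=(low[0]=0,low[1]=0,low[2]=?,low[3]=?,low[4]=2,low[5]=?); scc=(scc[0]=?,scc[1]=?,scc[2]=?,scc[3]=?,scc[4]=0,scc[5]=?)
step 3: low=(low[0]=0,low[1]=0,low[2]=?,low[3]=?,low[4]=2,low[5]=?); scc=(scc[0]=1,scc[1]=1,scc[2]=?,scc[3]=?,scc[4]=0,scc[5]=?)
step 4: low=(low[0]=0,low[1]=0,low[2]=3,low[3]=?,low[4]=2,low[5]=?); scc=(scc[0]=1,scc[1]=1,scc[2]=2,scc[3]=?,scc[4]=0,scc[5]=?)
step 5: low=(low[0]=0,low[1]=0,low[2]=3,low[3]=4,low[4]=2,low[5]=5); scc=(scc[0]=1,scc[1]=1,scc[2]=2,scc[3]=?,scc[4]=0,scc[5]=3)
step 6: low=(low[0]=0,low[1]=0,low[2]=3,low[3]=4,low[4]=2,low[5]=5); scc=(scc[0]=1,scc[1]=1,scc[2]=2,scc[3]=4,scc[4]=0,scc[5]=3)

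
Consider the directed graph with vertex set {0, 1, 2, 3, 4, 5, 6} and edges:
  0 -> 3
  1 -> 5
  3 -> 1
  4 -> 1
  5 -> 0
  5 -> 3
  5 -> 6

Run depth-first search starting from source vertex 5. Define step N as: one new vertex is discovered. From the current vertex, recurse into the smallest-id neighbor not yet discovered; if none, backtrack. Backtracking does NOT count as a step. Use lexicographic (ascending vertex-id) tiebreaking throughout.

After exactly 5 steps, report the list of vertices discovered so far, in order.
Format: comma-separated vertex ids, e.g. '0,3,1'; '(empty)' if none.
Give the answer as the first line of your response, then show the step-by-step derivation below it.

5,0,3,1,6

step 1: discover 5; path=5; order=5
step 2: discover 0; path=5>0; order=5,0
step 3: discover 3; path=5>0>3; order=5,0,3
step 4: discover 1; path=5>0>3>1; order=5,0,3,1
step 5: discover 6; path=5>6; order=5,0,3,1,6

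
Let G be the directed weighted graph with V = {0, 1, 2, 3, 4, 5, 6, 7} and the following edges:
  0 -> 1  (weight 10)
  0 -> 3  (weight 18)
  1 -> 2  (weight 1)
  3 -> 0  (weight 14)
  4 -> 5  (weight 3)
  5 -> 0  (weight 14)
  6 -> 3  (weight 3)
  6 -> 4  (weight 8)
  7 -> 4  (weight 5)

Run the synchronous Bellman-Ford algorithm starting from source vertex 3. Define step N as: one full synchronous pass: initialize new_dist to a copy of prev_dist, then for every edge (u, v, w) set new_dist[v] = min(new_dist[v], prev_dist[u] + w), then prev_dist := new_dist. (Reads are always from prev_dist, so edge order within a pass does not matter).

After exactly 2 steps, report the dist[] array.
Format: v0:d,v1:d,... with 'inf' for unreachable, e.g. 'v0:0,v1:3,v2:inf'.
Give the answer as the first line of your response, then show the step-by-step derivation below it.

v0:14,v1:24,v2:inf,v3:0,v4:inf,v5:inf,v6:inf,v7:inf

step 1: dist = v0:14,v1:inf,v2:inf,v3:0,v4:inf,v5:inf,v6:inf,v7:inf
step 2: dist = v0:14,v1:24,v2:inf,v3:0,v4:inf,v5:inf,v6:inf,v7:inf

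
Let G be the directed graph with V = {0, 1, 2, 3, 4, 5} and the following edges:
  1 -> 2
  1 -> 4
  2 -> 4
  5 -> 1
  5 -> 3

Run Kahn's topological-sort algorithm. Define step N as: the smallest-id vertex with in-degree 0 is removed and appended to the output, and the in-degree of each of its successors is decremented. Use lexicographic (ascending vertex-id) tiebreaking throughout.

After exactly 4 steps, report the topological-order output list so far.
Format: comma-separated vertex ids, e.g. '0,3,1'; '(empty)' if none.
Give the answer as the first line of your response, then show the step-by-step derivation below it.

0,5,1,2

step 1: output 0; order=[0]; indeg=(0,1,1,1,2,0)
step 2: output 5; order=[0,5]; indeg=(0,0,1,0,2,0)
step 3: output 1; order=[0,5,1]; indeg=(0,0,0,0,1,0)
step 4: output 2; order=[0,5,1,2]; indeg=(0,0,0,0,0,0)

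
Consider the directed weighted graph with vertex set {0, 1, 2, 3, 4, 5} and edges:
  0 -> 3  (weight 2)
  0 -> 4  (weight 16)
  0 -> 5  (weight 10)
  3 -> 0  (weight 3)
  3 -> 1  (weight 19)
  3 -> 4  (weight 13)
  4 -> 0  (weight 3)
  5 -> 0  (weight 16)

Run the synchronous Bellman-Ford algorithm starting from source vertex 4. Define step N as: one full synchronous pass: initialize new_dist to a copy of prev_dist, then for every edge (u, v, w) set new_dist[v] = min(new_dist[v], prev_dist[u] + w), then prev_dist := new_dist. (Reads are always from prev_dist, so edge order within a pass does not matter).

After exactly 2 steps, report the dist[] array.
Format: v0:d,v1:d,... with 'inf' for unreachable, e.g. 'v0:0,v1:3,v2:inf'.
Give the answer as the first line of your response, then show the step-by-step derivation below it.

v0:3,v1:inf,v2:inf,v3:5,v4:0,v5:13

step 1: dist = v0:3,v1:inf,v2:inf,v3:inf,v4:0,v5:inf
step 2: dist = v0:3,v1:inf,v2:inf,v3:5,v4:0,v5:13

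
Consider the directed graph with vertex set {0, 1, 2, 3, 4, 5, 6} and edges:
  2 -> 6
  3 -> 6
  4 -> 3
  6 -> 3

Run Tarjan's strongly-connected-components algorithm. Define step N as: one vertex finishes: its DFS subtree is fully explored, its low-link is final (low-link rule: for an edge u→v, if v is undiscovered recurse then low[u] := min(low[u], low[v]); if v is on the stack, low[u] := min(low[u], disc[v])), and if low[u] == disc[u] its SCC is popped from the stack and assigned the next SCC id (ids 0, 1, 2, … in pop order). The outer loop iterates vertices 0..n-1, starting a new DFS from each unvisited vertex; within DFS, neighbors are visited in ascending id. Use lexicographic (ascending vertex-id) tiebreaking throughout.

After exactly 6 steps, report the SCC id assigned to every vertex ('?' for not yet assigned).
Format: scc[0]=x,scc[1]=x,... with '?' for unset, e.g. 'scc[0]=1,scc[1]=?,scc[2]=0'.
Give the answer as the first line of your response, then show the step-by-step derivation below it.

scc[0]=0,scc[1]=1,scc[2]=3,scc[3]=2,scc[4]=4,scc[5]=?,scc[6]=2

step 1: low=(low[0]=0,low[1]=?,low[2]=?,low[3]=?,low[4]=?,low[5]=?,low[6]=?); scc=(scc[0]=0,scc[1]=?,scc[2]=?,scc[3]=?,scc[4]=?,scc[5]=?,scc[6]=?)
step 2: low=(low[0]=0,low[1]=1,low[2]=?,low[3]=?,low[4]=?,low[5]=?,low[6]=?); scc=(scc[0]=0,scc[1]=1,scc[2]=?,scc[3]=?,scc[4]=?,scc[5]=?,scc[6]=?)
step 3: low=(low[0]=0,low[1]=1,low[2]=2,low[3]=3,low[4]=?,low[5]=?,low[6]=3); scc=(scc[0]=0,scc[1]=1,scc[2]=?,scc[3]=?,scc[4]=?,scc[5]=?,scc[6]=?)
step 4: low=(low[0]=0,low[1]=1,low[2]=2,low[3]=3,low[4]=?,low[5]=?,low[6]=3); scc=(scc[0]=0,scc[1]=1,scc[2]=?,scc[3]=2,scc[4]=?,scc[5]=?,scc[6]=2)
step 5: low=(low[0]=0,low[1]=1,low[2]=2,low[3]=3,low[4]=?,low[5]=?,low[6]=3); scc=(scc[0]=0,scc[1]=1,scc[2]=3,scc[3]=2,scc[4]=?,scc[5]=?,scc[6]=2)
step 6: low=(low[0]=0,low[1]=1,low[2]=2,low[3]=3,low[4]=5,low[5]=?,low[6]=3); scc=(scc[0]=0,scc[1]=1,scc[2]=3,scc[3]=2,scc[4]=4,scc[5]=?,scc[6]=2)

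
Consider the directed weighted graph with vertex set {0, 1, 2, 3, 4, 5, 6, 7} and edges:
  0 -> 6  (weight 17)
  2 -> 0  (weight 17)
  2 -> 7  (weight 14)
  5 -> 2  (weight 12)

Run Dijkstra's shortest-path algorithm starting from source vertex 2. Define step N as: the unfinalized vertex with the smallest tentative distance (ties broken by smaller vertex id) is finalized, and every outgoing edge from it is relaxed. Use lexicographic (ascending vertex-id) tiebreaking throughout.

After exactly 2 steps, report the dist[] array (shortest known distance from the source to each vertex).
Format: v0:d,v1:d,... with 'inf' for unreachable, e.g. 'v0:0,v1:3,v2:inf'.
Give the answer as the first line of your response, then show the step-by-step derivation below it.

v0:17,v1:inf,v2:0,v3:inf,v4:inf,v5:inf,v6:inf,v7:14

step 1: dist = v0:17,v1:inf,v2:0,v3:inf,v4:inf,v5:inf,v6:inf,v7:14
step 2: dist = v0:17,v1:inf,v2:0,v3:inf,v4:inf,v5:inf,v6:inf,v7:14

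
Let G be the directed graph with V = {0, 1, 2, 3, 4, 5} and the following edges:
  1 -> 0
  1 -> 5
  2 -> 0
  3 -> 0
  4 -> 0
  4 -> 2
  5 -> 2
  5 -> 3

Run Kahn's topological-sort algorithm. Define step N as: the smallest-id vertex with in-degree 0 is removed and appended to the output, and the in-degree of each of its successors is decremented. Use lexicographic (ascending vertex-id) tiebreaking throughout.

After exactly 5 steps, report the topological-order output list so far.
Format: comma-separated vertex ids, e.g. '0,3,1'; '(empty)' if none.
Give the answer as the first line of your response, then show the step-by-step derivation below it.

1,4,5,2,3

step 1: output 1; order=[1]; indeg=(3,0,2,1,0,0)
step 2: output 4; order=[1,4]; indeg=(2,0,1,1,0,0)
step 3: output 5; order=[1,4,5]; indeg=(2,0,0,0,0,0)
step 4: output 2; order=[1,4,5,2]; indeg=(1,0,0,0,0,0)
step 5: output 3; order=[1,4,5,2,3]; indeg=(0,0,0,0,0,0)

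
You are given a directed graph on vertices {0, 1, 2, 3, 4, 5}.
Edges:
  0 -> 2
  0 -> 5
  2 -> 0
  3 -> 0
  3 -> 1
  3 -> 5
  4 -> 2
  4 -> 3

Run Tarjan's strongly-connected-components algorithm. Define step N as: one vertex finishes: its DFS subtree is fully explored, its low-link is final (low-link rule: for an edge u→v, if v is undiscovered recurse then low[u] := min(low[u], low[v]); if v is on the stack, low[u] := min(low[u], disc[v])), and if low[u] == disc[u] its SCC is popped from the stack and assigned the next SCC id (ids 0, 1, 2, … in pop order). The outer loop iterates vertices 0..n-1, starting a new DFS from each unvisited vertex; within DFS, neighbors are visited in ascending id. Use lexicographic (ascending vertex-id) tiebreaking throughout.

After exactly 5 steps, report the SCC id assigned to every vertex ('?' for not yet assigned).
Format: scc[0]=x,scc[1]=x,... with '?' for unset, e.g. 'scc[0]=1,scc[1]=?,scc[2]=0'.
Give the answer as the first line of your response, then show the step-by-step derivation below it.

scc[0]=1,scc[1]=2,scc[2]=1,scc[3]=3,scc[4]=?,scc[5]=0

step 1: low=(low[0]=0,low[1]=?,low[2]=0,low[3]=?,low[4]=?,low[5]=?); scc=(scc[0]=?,scc[1]=?,scc[2]=?,scc[3]=?,scc[4]=?,scc[5]=?)
step 2: low=(low[0]=0,low[1]=?,low[2]=0,low[3]=?,low[4]=?,low[5]=2); scc=(scc[0]=?,scc[1]=?,scc[2]=?,scc[3]=?,scc[4]=?,scc[5]=0)
step 3: low=(low[0]=0,low[1]=?,low[2]=0,low[3]=?,low[4]=?,low[5]=2); scc=(scc[0]=1,scc[1]=?,scc[2]=1,scc[3]=?,scc[4]=?,scc[5]=0)
step 4: low=(low[0]=0,low[1]=3,low[2]=0,low[3]=?,low[4]=?,low[5]=2); scc=(scc[0]=1,scc[1]=2,scc[2]=1,scc[3]=?,scc[4]=?,scc[5]=0)
step 5: low=(low[0]=0,low[1]=3,low[2]=0,low[3]=4,low[4]=?,low[5]=2); scc=(scc[0]=1,scc[1]=2,scc[2]=1,scc[3]=3,scc[4]=?,scc[5]=0)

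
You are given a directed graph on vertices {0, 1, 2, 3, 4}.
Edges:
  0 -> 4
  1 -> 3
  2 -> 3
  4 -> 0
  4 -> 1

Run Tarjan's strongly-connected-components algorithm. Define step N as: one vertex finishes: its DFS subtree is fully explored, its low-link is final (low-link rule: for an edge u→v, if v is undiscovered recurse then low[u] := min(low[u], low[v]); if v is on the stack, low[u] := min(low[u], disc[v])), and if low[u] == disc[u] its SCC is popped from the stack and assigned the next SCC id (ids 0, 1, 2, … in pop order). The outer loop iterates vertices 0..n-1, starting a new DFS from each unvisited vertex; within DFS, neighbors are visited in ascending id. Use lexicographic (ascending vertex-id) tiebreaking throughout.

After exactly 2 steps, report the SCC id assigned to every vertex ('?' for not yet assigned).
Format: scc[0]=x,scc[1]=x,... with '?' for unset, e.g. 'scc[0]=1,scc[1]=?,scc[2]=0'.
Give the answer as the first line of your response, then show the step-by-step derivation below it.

scc[0]=?,scc[1]=1,scc[2]=?,scc[3]=0,scc[4]=?

step 1: low=(low[0]=0,low[1]=2,low[2]=?,low[3]=3,low[4]=0); scc=(scc[0]=?,scc[1]=?,scc[2]=?,scc[3]=0,scc[4]=?)
step 2: low=(low[0]=0,low[1]=2,low[2]=?,low[3]=3,low[4]=0); scc=(scc[0]=?,scc[1]=1,scc[2]=?,scc[3]=0,scc[4]=?)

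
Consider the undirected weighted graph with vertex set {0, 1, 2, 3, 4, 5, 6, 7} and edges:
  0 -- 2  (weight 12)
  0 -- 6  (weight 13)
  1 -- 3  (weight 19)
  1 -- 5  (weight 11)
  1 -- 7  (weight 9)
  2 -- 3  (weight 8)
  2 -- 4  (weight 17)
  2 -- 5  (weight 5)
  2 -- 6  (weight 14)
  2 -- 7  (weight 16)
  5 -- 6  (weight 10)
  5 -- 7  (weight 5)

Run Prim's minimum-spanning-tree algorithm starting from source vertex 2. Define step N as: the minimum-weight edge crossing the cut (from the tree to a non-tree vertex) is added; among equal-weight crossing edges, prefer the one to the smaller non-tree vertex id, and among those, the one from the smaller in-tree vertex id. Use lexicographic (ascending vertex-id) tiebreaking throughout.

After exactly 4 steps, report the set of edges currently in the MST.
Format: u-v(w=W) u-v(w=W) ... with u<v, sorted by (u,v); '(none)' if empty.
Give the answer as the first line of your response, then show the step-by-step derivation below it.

1-7(w=9) 2-3(w=8) 2-5(w=5) 5-7(w=5)

step 1: add edge 2-5 (w=5); MST = {2-5(w=5)}
step 2: add edge 5-7 (w=5); MST = {2-5(w=5) 5-7(w=5)}
step 3: add edge 2-3 (w=8); MST = {2-3(w=8) 2-5(w=5) 5-7(w=5)}
step 4: add edge 1-7 (w=9); MST = {1-7(w=9) 2-3(w=8) 2-5(w=5) 5-7(w=5)}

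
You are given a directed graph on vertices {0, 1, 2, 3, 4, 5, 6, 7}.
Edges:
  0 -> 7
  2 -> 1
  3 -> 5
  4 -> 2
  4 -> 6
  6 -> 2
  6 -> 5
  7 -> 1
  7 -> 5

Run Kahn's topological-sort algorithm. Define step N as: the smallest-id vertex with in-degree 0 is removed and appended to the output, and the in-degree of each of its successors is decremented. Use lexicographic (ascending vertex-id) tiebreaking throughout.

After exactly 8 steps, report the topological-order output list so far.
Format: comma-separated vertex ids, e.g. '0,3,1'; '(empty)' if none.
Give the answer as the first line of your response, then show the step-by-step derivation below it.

0,3,4,6,2,7,1,5

step 1: output 0; order=[0]; indeg=(0,2,2,0,0,3,1,0)
step 2: output 3; order=[0,3]; indeg=(0,2,2,0,0,2,1,0)
step 3: output 4; order=[0,3,4]; indeg=(0,2,1,0,0,2,0,0)
step 4: output 6; order=[0,3,4,6]; indeg=(0,2,0,0,0,1,0,0)
step 5: output 2; order=[0,3,4,6,2]; indeg=(0,1,0,0,0,1,0,0)
step 6: output 7; order=[0,3,4,6,2,7]; indeg=(0,0,0,0,0,0,0,0)
step 7: output 1; order=[0,3,4,6,2,7,1]; indeg=(0,0,0,0,0,0,0,0)
step 8: output 5; order=[0,3,4,6,2,7,1,5]; indeg=(0,0,0,0,0,0,0,0)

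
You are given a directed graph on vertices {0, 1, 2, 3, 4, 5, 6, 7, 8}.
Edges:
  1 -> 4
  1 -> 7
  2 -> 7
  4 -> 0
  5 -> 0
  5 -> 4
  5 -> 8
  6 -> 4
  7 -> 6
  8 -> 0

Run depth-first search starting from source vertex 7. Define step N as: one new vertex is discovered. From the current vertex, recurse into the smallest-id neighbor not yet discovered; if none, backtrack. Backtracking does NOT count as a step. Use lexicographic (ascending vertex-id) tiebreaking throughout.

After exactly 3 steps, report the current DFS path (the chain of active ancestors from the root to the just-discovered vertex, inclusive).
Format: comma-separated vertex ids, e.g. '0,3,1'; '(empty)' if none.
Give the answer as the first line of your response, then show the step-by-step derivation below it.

7,6,4

step 1: discover 7; path=7; order=7
step 2: discover 6; path=7>6; order=7,6
step 3: discover 4; path=7>6>4; order=7,6,4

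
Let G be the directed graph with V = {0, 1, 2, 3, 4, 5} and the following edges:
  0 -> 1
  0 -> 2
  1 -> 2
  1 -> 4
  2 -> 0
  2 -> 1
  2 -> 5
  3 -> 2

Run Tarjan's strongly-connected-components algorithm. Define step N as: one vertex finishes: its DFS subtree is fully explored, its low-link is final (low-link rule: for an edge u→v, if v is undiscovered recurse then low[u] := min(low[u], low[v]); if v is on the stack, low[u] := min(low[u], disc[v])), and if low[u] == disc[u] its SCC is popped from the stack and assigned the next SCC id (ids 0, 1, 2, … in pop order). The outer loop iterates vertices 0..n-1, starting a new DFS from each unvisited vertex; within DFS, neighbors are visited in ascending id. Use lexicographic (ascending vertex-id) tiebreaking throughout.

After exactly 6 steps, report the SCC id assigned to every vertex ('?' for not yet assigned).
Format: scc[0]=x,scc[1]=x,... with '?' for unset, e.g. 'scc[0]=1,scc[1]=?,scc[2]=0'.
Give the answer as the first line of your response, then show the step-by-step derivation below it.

scc[0]=2,scc[1]=2,scc[2]=2,scc[3]=3,scc[4]=1,scc[5]=0

step 1: low=(low[0]=0,low[1]=1,low[2]=0,low[3]=?,low[4]=?,low[5]=3); scc=(scc[0]=?,scc[1]=?,scc[2]=?,scc[3]=?,scc[4]=?,scc[5]=0)
step 2: low=(low[0]=0,low[1]=1,low[2]=0,low[3]=?,low[4]=?,low[5]=3); scc=(scc[0]=?,scc[1]=?,scc[2]=?,scc[3]=?,scc[4]=?,scc[5]=0)
step 3: low=(low[0]=0,low[1]=0,low[2]=0,low[3]=?,low[4]=4,low[5]=3); scc=(scc[0]=?,scc[1]=?,scc[2]=?,scc[3]=?,scc[4]=1,scc[5]=0)
step 4: low=(low[0]=0,low[1]=0,low[2]=0,low[3]=?,low[4]=4,low[5]=3); scc=(scc[0]=?,scc[1]=?,scc[2]=?,scc[3]=?,scc[4]=1,scc[5]=0)
step 5: low=(low[0]=0,low[1]=0,low[2]=0,low[3]=?,low[4]=4,low[5]=3); scc=(scc[0]=2,scc[1]=2,scc[2]=2,scc[3]=?,scc[4]=1,scc[5]=0)
step 6: low=(low[0]=0,low[1]=0,low[2]=0,low[3]=5,low[4]=4,low[5]=3); scc=(scc[0]=2,scc[1]=2,scc[2]=2,scc[3]=3,scc[4]=1,scc[5]=0)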